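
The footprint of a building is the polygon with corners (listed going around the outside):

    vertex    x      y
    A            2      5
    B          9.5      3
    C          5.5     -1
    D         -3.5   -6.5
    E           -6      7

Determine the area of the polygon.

107.125

Σ = (-41.5) + (-26) + (-39.25) + (-63.5) + (-44) = -214.25
Area = |Σ|/2 = 107.125.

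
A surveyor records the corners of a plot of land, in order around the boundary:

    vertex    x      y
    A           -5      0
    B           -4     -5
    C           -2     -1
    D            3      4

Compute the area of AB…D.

17

A→B: (-5)(-5) − (-4)(0) = 25
B→C: (-4)(-1) − (-2)(-5) = -6
C→D: (-2)(4) − (3)(-1) = -5
D→A: (3)(0) − (-5)(4) = 20
Σ = 34
Area = |Σ|/2 = 17.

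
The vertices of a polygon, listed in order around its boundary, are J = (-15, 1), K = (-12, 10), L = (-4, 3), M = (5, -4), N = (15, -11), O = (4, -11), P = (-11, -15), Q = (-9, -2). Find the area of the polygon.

Σ = (-138) + (4) + (1) + (5) + (-121) + (-181) + (-113) + (-39) = -582
Area = |Σ|/2 = 291.

291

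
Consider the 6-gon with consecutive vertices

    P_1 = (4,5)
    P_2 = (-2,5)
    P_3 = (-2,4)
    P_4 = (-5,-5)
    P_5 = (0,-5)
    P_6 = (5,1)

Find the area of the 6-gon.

66.5

P_1→P_2: (4)(5) − (-2)(5) = 30
P_2→P_3: (-2)(4) − (-2)(5) = 2
P_3→P_4: (-2)(-5) − (-5)(4) = 30
P_4→P_5: (-5)(-5) − (0)(-5) = 25
P_5→P_6: (0)(1) − (5)(-5) = 25
P_6→P_1: (5)(5) − (4)(1) = 21
Σ = 133
Area = |Σ|/2 = 66.5.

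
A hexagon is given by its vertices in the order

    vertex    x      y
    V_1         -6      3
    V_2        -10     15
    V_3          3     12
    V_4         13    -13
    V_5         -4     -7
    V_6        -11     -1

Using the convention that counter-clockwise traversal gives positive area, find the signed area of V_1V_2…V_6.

-337.5

Apply the shoelace (surveyor's) formula: 2A = Σ (x_i·y_{i+1} − x_{i+1}·y_i), indices taken mod 6.
Cross-terms: -60, -165, -195, -143, -73, -39  ⇒  Σ = -675
Signed area = Σ/2 = -337.5 (negative ⇒ clockwise traversal).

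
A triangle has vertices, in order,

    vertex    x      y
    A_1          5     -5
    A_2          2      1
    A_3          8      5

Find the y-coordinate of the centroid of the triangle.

Apply the shoelace formula. First the cross-terms c_i = x_i·y_{i+1} − x_{i+1}·y_i:
  15, 2, -65  ⇒  2A = -48, A = -24.
Then Σ (y_i + y_{i+1})·c_i = -48, so ȳ = -48 / (6·(-24)) = 1/3.

1/3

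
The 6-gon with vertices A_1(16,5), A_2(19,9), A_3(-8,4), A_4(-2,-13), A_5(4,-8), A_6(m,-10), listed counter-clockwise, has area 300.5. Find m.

Write out the shoelace sum; only the two edges meeting at A_6 involve m:
2·Area = [(4·(-10) − m·(-8)) + (m·5 − 16·(-10))] + 377
       = 13·m + 497 = 601
⇒ m = 8.

8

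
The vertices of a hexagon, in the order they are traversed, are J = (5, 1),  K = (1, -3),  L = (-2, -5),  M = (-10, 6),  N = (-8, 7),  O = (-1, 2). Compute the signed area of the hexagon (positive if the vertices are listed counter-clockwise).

-65.5

Apply the surveyor's formula: 2A = Σ (x_i·y_{i+1} − x_{i+1}·y_i), indices taken mod 6.
Σ = (-16) + (-11) + (-62) + (-22) + (-9) + (-11) = -131
Signed area = Σ/2 = -65.5 (negative ⇒ clockwise traversal).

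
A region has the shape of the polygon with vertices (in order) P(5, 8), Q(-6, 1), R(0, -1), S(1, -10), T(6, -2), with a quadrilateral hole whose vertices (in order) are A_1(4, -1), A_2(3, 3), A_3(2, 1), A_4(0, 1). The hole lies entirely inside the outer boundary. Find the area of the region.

83

Outer boundary:
Apply the shoelace formula: 2A = Σ (x_i·y_{i+1} − x_{i+1}·y_i), indices taken mod 5.
Σ = (53) + (6) + (1) + (58) + (58) = 176
Area = |Σ|/2 = 88.
Hole:
Apply Gauss's area formula: 2A = Σ (x_i·y_{i+1} − x_{i+1}·y_i), indices taken mod 4.
A_1→A_2: (4)(3) − (3)(-1) = 15
A_2→A_3: (3)(1) − (2)(3) = -3
A_3→A_4: (2)(1) − (0)(1) = 2
A_4→A_1: (0)(-1) − (4)(1) = -4
Σ = 10
Area = |Σ|/2 = 5.
Net area = 88 − 5 = 83.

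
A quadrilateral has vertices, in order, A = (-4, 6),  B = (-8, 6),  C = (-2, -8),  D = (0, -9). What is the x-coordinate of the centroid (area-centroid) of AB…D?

-470/123

Apply the surveyor's formula. First the cross-terms c_i = x_i·y_{i+1} − x_{i+1}·y_i:
  24, 76, 18, -36  ⇒  2A = 82, A = 41.
Then Σ (x_i + x_{i+1})·c_i = -940, so x̄ = -940 / (6·41) = -470/123.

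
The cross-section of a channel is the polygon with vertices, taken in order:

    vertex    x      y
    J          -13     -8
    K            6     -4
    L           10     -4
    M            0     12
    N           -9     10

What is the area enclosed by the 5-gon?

273

J→K: (-13)(-4) − (6)(-8) = 100
K→L: (6)(-4) − (10)(-4) = 16
L→M: (10)(12) − (0)(-4) = 120
M→N: (0)(10) − (-9)(12) = 108
N→J: (-9)(-8) − (-13)(10) = 202
Σ = 546
Area = |Σ|/2 = 273.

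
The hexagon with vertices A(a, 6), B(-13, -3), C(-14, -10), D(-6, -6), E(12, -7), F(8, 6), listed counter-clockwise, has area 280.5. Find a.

-9

The doubled signed area Σ (x_i y_{i+1} − x_{i+1} y_i) is linear in a.
With a=0 it equals 480; the coefficient of a is -9 (from the two edges through A).
So -9·a + 480 = 2·280.5 = 561 ⇒ a = -9.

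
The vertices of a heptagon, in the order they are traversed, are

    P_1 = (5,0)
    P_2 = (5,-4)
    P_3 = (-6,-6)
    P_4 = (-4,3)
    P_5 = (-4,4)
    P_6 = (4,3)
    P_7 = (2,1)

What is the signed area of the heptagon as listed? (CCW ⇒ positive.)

-77.5

Apply the surveyor's formula: 2A = Σ (x_i·y_{i+1} − x_{i+1}·y_i), indices taken mod 7.
Σ = (-20) + (-54) + (-42) + (-4) + (-28) + (-2) + (-5) = -155
Signed area = Σ/2 = -77.5 (negative ⇒ clockwise traversal).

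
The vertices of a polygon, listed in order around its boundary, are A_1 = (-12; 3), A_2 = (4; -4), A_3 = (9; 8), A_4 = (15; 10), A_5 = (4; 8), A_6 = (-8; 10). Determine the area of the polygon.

Σ = (36) + (68) + (-30) + (80) + (104) + (96) = 354
Area = |Σ|/2 = 177.

177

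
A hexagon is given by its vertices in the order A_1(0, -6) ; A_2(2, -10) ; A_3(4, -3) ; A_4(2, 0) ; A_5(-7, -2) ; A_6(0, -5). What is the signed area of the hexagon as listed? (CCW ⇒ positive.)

Apply Gauss's area formula: 2A = Σ (x_i·y_{i+1} − x_{i+1}·y_i), indices taken mod 6.
Cross-terms: 12, 34, 6, -4, 35, 0  ⇒  Σ = 83
Signed area = Σ/2 = 41.5 (positive ⇒ counter-clockwise traversal).

41.5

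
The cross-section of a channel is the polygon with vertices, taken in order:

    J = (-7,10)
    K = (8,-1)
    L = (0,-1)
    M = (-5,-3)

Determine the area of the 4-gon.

Σ = (-73) + (-8) + (-5) + (-71) = -157
Area = |Σ|/2 = 78.5.

78.5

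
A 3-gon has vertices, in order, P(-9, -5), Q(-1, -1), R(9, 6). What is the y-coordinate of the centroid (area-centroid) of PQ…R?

0

Apply Gauss's area formula. First the cross-terms c_i = x_i·y_{i+1} − x_{i+1}·y_i:
  4, 3, 9  ⇒  2A = 16, A = 8.
Then Σ (y_i + y_{i+1})·c_i = 0, so ȳ = 0 / (6·8) = 0.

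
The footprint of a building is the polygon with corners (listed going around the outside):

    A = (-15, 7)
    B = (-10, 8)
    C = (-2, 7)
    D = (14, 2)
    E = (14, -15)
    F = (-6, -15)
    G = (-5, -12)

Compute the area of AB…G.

481

Apply Gauss's area formula: 2A = Σ (x_i·y_{i+1} − x_{i+1}·y_i), indices taken mod 7.
Σ = (-50) + (-54) + (-102) + (-238) + (-300) + (-3) + (-215) = -962
Area = |Σ|/2 = 481.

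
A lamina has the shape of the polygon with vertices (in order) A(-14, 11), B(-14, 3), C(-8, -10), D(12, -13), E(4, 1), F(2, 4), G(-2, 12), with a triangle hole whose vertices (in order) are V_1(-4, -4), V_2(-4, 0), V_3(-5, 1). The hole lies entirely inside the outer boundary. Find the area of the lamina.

376

Outer boundary:
Σ = (112) + (164) + (224) + (64) + (14) + (32) + (146) = 756
Area = |Σ|/2 = 378.
Hole:
Apply the shoelace (surveyor's) formula: 2A = Σ (x_i·y_{i+1} − x_{i+1}·y_i), indices taken mod 3.
V_1→V_2: (-4)(0) − (-4)(-4) = -16
V_2→V_3: (-4)(1) − (-5)(0) = -4
V_3→V_1: (-5)(-4) − (-4)(1) = 24
Σ = 4
Area = |Σ|/2 = 2.
Net area = 378 − 2 = 376.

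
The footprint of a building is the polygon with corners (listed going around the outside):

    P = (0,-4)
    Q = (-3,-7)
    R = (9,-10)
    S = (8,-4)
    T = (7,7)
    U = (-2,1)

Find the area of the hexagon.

Apply the shoelace formula: 2A = Σ (x_i·y_{i+1} − x_{i+1}·y_i), indices taken mod 6.
Σ = (-12) + (93) + (44) + (84) + (21) + (8) = 238
Area = |Σ|/2 = 119.

119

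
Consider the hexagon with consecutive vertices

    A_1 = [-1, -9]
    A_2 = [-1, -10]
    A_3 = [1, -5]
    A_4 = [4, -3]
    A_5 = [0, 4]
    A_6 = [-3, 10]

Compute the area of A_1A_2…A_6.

Apply the shoelace (surveyor's) formula: 2A = Σ (x_i·y_{i+1} − x_{i+1}·y_i), indices taken mod 6.
Cross-terms: 1, 15, 17, 16, 12, 37  ⇒  Σ = 98
Area = |Σ|/2 = 49.

49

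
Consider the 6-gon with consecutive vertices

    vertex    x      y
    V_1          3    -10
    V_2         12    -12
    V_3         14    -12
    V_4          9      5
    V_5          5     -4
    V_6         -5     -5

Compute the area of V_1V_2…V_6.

Σ = (84) + (24) + (178) + (-61) + (-45) + (65) = 245
Area = |Σ|/2 = 122.5.

122.5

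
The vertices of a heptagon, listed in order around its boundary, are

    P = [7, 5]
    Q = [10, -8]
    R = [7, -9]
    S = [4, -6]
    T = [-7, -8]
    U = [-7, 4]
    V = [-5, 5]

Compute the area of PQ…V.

Apply the shoelace (surveyor's) formula: 2A = Σ (x_i·y_{i+1} − x_{i+1}·y_i), indices taken mod 7.
Σ = (-106) + (-34) + (-6) + (-74) + (-84) + (-15) + (-60) = -379
Area = |Σ|/2 = 189.5.

189.5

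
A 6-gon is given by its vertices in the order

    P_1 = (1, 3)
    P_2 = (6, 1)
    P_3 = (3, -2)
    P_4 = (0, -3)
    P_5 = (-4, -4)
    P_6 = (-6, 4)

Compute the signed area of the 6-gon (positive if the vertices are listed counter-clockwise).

-57.5

Apply the shoelace (surveyor's) formula: 2A = Σ (x_i·y_{i+1} − x_{i+1}·y_i), indices taken mod 6.
Cross-terms: -17, -15, -9, -12, -40, -22  ⇒  Σ = -115
Signed area = Σ/2 = -57.5 (negative ⇒ clockwise traversal).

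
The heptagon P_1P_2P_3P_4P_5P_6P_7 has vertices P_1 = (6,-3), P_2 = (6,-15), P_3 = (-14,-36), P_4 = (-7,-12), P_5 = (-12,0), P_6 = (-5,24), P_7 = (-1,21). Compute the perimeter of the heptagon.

134

|P_1P_2| = √((0)² + (-12)²) = √144 = 12
|P_2P_3| = √((-20)² + (-21)²) = √841 = 29
|P_3P_4| = √((7)² + (24)²) = √625 = 25
|P_4P_5| = √((-5)² + (12)²) = √169 = 13
|P_5P_6| = √((7)² + (24)²) = √625 = 25
|P_6P_7| = √((4)² + (-3)²) = √25 = 5
|P_7P_1| = √((7)² + (-24)²) = √625 = 25
Perimeter = 12 + 29 + 25 + 13 + 25 + 5 + 25 = 134.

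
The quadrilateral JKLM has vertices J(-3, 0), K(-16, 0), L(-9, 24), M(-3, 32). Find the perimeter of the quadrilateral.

80

|JK| = √((-13)² + (0)²) = √169 = 13
|KL| = √((7)² + (24)²) = √625 = 25
|LM| = √((6)² + (8)²) = √100 = 10
|MJ| = √((0)² + (-32)²) = √1024 = 32
Perimeter = 13 + 25 + 10 + 32 = 80.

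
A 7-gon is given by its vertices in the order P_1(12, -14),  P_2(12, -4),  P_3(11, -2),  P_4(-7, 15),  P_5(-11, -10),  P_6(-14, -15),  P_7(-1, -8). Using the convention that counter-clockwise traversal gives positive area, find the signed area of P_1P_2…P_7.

Apply Gauss's area formula: 2A = Σ (x_i·y_{i+1} − x_{i+1}·y_i), indices taken mod 7.
Σ = (120) + (20) + (151) + (235) + (25) + (97) + (110) = 758
Signed area = Σ/2 = 379 (positive ⇒ counter-clockwise traversal).

379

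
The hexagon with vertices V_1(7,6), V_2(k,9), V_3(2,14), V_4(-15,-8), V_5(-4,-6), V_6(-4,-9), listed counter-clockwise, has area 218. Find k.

Write out the shoelace sum; only the two edges meeting at V_2 involve k:
2·Area = [(7·9 − k·6) + (k·14 − 2·9)] + 303
       = 8·k + 348 = 436
⇒ k = 11.

11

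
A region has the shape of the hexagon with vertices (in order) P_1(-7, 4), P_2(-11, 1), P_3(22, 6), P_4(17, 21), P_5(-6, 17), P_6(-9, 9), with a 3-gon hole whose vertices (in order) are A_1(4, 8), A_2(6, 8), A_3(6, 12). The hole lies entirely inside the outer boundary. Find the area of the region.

Outer boundary:
Apply the shoelace (surveyor's) formula: 2A = Σ (x_i·y_{i+1} − x_{i+1}·y_i), indices taken mod 6.
Σ = (37) + (-88) + (360) + (415) + (99) + (27) = 850
Area = |Σ|/2 = 425.
Hole:
Σ = (-16) + (24) + (0) = 8
Area = |Σ|/2 = 4.
Net area = 425 − 4 = 421.

421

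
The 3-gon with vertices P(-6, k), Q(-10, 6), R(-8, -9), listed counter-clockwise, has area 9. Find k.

Write out the shoelace sum; only the two edges meeting at P involve k:
2·Area = [((-8)·k − (-6)·(-9)) + ((-6)·6 − (-10)·k)] + 138
       = 2·k + 48 = 18
⇒ k = -15.

-15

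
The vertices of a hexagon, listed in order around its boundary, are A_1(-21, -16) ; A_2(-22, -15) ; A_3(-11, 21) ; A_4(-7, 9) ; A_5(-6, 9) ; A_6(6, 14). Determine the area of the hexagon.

282.5

Σ = (-37) + (-627) + (48) + (-9) + (-138) + (198) = -565
Area = |Σ|/2 = 282.5.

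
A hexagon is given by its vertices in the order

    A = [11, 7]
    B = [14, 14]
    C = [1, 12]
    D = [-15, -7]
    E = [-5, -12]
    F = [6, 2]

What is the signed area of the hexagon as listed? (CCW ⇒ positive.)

305

Apply the surveyor's formula: 2A = Σ (x_i·y_{i+1} − x_{i+1}·y_i), indices taken mod 6.
Σ = (56) + (154) + (173) + (145) + (62) + (20) = 610
Signed area = Σ/2 = 305 (positive ⇒ counter-clockwise traversal).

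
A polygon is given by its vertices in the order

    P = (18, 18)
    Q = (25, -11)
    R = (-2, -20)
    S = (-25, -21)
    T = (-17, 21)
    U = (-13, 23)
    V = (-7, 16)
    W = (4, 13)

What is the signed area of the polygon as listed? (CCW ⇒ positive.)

Apply Gauss's area formula: 2A = Σ (x_i·y_{i+1} − x_{i+1}·y_i), indices taken mod 8.
Σ = (-648) + (-522) + (-458) + (-882) + (-118) + (-47) + (-155) + (-162) = -2992
Signed area = Σ/2 = -1496 (negative ⇒ clockwise traversal).

-1496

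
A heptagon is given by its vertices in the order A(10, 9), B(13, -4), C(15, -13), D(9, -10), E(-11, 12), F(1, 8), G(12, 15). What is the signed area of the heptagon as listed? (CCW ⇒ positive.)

-262

Apply the shoelace formula: 2A = Σ (x_i·y_{i+1} − x_{i+1}·y_i), indices taken mod 7.
A→B: (10)(-4) − (13)(9) = -157
B→C: (13)(-13) − (15)(-4) = -109
C→D: (15)(-10) − (9)(-13) = -33
D→E: (9)(12) − (-11)(-10) = -2
E→F: (-11)(8) − (1)(12) = -100
F→G: (1)(15) − (12)(8) = -81
G→A: (12)(9) − (10)(15) = -42
Σ = -524
Signed area = Σ/2 = -262 (negative ⇒ clockwise traversal).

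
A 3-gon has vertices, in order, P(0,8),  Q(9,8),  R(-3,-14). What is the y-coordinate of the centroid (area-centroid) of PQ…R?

Apply the shoelace (surveyor's) formula. First the cross-terms c_i = x_i·y_{i+1} − x_{i+1}·y_i:
  -72, -102, -24  ⇒  2A = -198, A = -99.
Then Σ (y_i + y_{i+1})·c_i = -396, so ȳ = -396 / (6·(-99)) = 2/3.

2/3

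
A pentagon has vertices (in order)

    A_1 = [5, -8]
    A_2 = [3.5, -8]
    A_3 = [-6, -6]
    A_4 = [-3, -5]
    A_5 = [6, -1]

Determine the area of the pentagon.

Apply Gauss's area formula: 2A = Σ (x_i·y_{i+1} − x_{i+1}·y_i), indices taken mod 5.
Σ = (-12) + (-69) + (12) + (33) + (-43) = -79
Area = |Σ|/2 = 39.5.

39.5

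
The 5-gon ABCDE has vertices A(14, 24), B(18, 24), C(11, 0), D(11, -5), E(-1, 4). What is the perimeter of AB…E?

|AB| = √((4)² + (0)²) = √16 = 4
|BC| = √((-7)² + (-24)²) = √625 = 25
|CD| = √((0)² + (-5)²) = √25 = 5
|DE| = √((-12)² + (9)²) = √225 = 15
|EA| = √((15)² + (20)²) = √625 = 25
Perimeter = 4 + 25 + 5 + 15 + 25 = 74.

74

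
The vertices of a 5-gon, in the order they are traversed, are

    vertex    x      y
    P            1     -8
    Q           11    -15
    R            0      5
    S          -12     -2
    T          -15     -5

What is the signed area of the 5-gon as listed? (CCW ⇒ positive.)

Σ = (73) + (55) + (60) + (30) + (125) = 343
Signed area = Σ/2 = 171.5 (positive ⇒ counter-clockwise traversal).

171.5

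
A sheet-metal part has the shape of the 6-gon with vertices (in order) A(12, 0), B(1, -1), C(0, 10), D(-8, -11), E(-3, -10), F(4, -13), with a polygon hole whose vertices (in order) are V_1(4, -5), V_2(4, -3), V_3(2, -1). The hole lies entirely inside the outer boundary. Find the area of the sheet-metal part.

178

Outer boundary:
A→B: (12)(-1) − (1)(0) = -12
B→C: (1)(10) − (0)(-1) = 10
C→D: (0)(-11) − (-8)(10) = 80
D→E: (-8)(-10) − (-3)(-11) = 47
E→F: (-3)(-13) − (4)(-10) = 79
F→A: (4)(0) − (12)(-13) = 156
Σ = 360
Area = |Σ|/2 = 180.
Hole:
Apply the surveyor's formula: 2A = Σ (x_i·y_{i+1} − x_{i+1}·y_i), indices taken mod 3.
V_1→V_2: (4)(-3) − (4)(-5) = 8
V_2→V_3: (4)(-1) − (2)(-3) = 2
V_3→V_1: (2)(-5) − (4)(-1) = -6
Σ = 4
Area = |Σ|/2 = 2.
Net area = 180 − 2 = 178.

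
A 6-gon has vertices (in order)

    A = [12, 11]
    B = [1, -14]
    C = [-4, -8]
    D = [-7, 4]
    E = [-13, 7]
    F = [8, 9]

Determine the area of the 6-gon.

252.5

Apply Gauss's area formula: 2A = Σ (x_i·y_{i+1} − x_{i+1}·y_i), indices taken mod 6.
Σ = (-179) + (-64) + (-72) + (3) + (-173) + (-20) = -505
Area = |Σ|/2 = 252.5.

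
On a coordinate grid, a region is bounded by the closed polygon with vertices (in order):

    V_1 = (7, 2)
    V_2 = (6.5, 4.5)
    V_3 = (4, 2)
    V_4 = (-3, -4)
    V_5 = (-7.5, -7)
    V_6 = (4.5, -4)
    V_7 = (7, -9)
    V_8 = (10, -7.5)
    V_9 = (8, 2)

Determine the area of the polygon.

Apply Gauss's area formula: 2A = Σ (x_i·y_{i+1} − x_{i+1}·y_i), indices taken mod 9.
V_1→V_2: (7)(4.5) − (6.5)(2) = 18.5
V_2→V_3: (6.5)(2) − (4)(4.5) = -5
V_3→V_4: (4)(-4) − (-3)(2) = -10
V_4→V_5: (-3)(-7) − (-7.5)(-4) = -9
V_5→V_6: (-7.5)(-4) − (4.5)(-7) = 61.5
V_6→V_7: (4.5)(-9) − (7)(-4) = -12.5
V_7→V_8: (7)(-7.5) − (10)(-9) = 37.5
V_8→V_9: (10)(2) − (8)(-7.5) = 80
V_9→V_1: (8)(2) − (7)(2) = 2
Σ = 163
Area = |Σ|/2 = 81.5.

81.5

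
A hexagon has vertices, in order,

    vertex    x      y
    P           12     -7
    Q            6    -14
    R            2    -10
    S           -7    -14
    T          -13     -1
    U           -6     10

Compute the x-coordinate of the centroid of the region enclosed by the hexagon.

Apply the shoelace formula. First the cross-terms c_i = x_i·y_{i+1} − x_{i+1}·y_i:
  -126, -32, -98, -175, -136, -78  ⇒  2A = -645, A = -322.5.
Then Σ (x_i + x_{i+1})·c_i = 3582, so x̄ = 3582 / (6·(-322.5)) = -398/215.

-398/215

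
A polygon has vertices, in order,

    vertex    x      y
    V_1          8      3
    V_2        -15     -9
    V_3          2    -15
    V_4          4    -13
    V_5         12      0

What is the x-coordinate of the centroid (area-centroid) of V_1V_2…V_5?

Apply the shoelace formula. First the cross-terms c_i = x_i·y_{i+1} − x_{i+1}·y_i:
  -27, 243, 34, 156, 36  ⇒  2A = 442, A = 221.
Then Σ (x_i + x_{i+1})·c_i = 450, so x̄ = 450 / (6·221) = 75/221.

75/221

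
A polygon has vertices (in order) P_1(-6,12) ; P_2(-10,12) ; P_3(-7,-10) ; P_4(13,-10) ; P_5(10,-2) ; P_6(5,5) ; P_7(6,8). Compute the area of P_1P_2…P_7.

Apply the shoelace (surveyor's) formula: 2A = Σ (x_i·y_{i+1} − x_{i+1}·y_i), indices taken mod 7.
Σ = (48) + (184) + (200) + (74) + (60) + (10) + (120) = 696
Area = |Σ|/2 = 348.

348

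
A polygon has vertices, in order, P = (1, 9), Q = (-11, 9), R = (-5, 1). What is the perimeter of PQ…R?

32

|PQ| = √((-12)² + (0)²) = √144 = 12
|QR| = √((6)² + (-8)²) = √100 = 10
|RP| = √((6)² + (8)²) = √100 = 10
Perimeter = 12 + 10 + 10 = 32.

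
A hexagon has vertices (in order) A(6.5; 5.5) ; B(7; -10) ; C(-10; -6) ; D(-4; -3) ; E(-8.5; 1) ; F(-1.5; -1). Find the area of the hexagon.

130.375

Apply the surveyor's formula: 2A = Σ (x_i·y_{i+1} − x_{i+1}·y_i), indices taken mod 6.
A→B: (6.5)(-10) − (7)(5.5) = -103.5
B→C: (7)(-6) − (-10)(-10) = -142
C→D: (-10)(-3) − (-4)(-6) = 6
D→E: (-4)(1) − (-8.5)(-3) = -29.5
E→F: (-8.5)(-1) − (-1.5)(1) = 10
F→A: (-1.5)(5.5) − (6.5)(-1) = -1.75
Σ = -260.75
Area = |Σ|/2 = 130.375.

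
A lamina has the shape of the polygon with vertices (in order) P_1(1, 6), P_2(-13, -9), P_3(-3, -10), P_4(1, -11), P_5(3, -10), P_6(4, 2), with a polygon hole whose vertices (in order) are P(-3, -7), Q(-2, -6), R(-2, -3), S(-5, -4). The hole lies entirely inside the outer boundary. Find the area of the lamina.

Outer boundary:
Apply the surveyor's formula: 2A = Σ (x_i·y_{i+1} − x_{i+1}·y_i), indices taken mod 6.
Σ = (69) + (103) + (43) + (23) + (46) + (22) = 306
Area = |Σ|/2 = 153.
Hole:
Apply Gauss's area formula: 2A = Σ (x_i·y_{i+1} − x_{i+1}·y_i), indices taken mod 4.
Σ = (4) + (-6) + (-7) + (23) = 14
Area = |Σ|/2 = 7.
Net area = 153 − 7 = 146.

146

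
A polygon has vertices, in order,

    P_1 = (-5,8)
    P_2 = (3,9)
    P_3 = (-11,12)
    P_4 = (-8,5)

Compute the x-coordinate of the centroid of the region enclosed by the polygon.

-607/102

Apply the shoelace formula. First the cross-terms c_i = x_i·y_{i+1} − x_{i+1}·y_i:
  -69, 135, 41, -39  ⇒  2A = 68, A = 34.
Then Σ (x_i + x_{i+1})·c_i = -1214, so x̄ = -1214 / (6·34) = -607/102.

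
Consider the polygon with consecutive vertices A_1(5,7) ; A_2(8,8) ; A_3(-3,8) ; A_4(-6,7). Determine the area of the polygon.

Apply the shoelace formula: 2A = Σ (x_i·y_{i+1} − x_{i+1}·y_i), indices taken mod 4.
Σ = (-16) + (88) + (27) + (-77) = 22
Area = |Σ|/2 = 11.

11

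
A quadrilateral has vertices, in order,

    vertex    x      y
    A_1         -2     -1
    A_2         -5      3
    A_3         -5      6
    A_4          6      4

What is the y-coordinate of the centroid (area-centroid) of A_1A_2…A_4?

2.9625

Apply the shoelace formula. First the cross-terms c_i = x_i·y_{i+1} − x_{i+1}·y_i:
  -11, -15, -56, 2  ⇒  2A = -80, A = -40.
Then Σ (y_i + y_{i+1})·c_i = -711, so ȳ = -711 / (6·(-40)) = 2.9625.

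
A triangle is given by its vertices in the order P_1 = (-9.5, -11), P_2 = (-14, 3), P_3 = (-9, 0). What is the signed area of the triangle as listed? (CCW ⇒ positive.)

-28.25

Σ = (-182.5) + (27) + (99) = -56.5
Signed area = Σ/2 = -28.25 (negative ⇒ clockwise traversal).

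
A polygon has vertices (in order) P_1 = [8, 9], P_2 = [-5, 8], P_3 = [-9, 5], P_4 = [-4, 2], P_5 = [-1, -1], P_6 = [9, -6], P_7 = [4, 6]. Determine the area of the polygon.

122.5

Apply Gauss's area formula: 2A = Σ (x_i·y_{i+1} − x_{i+1}·y_i), indices taken mod 7.
Σ = (109) + (47) + (2) + (6) + (15) + (78) + (-12) = 245
Area = |Σ|/2 = 122.5.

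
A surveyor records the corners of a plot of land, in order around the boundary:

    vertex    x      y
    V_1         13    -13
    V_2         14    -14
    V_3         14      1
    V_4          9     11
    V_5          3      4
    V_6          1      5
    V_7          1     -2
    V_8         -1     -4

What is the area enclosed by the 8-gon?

Apply the shoelace formula: 2A = Σ (x_i·y_{i+1} − x_{i+1}·y_i), indices taken mod 8.
Cross-terms: 0, 210, 145, 3, 11, -7, -6, 65  ⇒  Σ = 421
Area = |Σ|/2 = 210.5.

210.5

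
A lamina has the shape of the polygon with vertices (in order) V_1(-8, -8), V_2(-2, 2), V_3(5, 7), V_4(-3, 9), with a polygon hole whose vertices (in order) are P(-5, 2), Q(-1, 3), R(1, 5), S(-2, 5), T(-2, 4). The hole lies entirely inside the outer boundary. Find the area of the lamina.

47

Outer boundary:
Apply the shoelace formula: 2A = Σ (x_i·y_{i+1} − x_{i+1}·y_i), indices taken mod 4.
V_1→V_2: (-8)(2) − (-2)(-8) = -32
V_2→V_3: (-2)(7) − (5)(2) = -24
V_3→V_4: (5)(9) − (-3)(7) = 66
V_4→V_1: (-3)(-8) − (-8)(9) = 96
Σ = 106
Area = |Σ|/2 = 53.
Hole:
Apply the shoelace formula: 2A = Σ (x_i·y_{i+1} − x_{i+1}·y_i), indices taken mod 5.
Σ = (-13) + (-8) + (15) + (2) + (16) = 12
Area = |Σ|/2 = 6.
Net area = 53 − 6 = 47.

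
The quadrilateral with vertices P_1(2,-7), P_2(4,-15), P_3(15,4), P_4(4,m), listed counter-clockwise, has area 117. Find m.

The doubled signed area Σ (x_i y_{i+1} − x_{i+1} y_i) is linear in m.
With m=0 it equals 195; the coefficient of m is 13 (from the two edges through P_4).
So 13·m + 195 = 2·117 = 234 ⇒ m = 3.

3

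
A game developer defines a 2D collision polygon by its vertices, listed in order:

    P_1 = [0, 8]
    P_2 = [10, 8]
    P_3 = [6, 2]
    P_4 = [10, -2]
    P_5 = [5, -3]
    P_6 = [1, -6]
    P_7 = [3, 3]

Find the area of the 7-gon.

Apply the shoelace formula: 2A = Σ (x_i·y_{i+1} − x_{i+1}·y_i), indices taken mod 7.
Cross-terms: -80, -28, -32, -20, -27, 21, 24  ⇒  Σ = -142
Area = |Σ|/2 = 71.

71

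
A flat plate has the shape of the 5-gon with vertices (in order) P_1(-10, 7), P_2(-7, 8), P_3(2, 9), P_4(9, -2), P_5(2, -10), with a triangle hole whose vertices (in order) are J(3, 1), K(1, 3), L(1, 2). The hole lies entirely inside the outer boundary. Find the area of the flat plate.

Outer boundary:
Apply the shoelace (surveyor's) formula: 2A = Σ (x_i·y_{i+1} − x_{i+1}·y_i), indices taken mod 5.
Σ = (-31) + (-79) + (-85) + (-86) + (-86) = -367
Area = |Σ|/2 = 183.5.
Hole:
Apply the surveyor's formula: 2A = Σ (x_i·y_{i+1} − x_{i+1}·y_i), indices taken mod 3.
Σ = (8) + (-1) + (-5) = 2
Area = |Σ|/2 = 1.
Net area = 183.5 − 1 = 182.5.

182.5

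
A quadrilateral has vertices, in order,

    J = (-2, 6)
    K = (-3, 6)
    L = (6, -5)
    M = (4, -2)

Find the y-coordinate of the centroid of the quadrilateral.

Apply the surveyor's formula. First the cross-terms c_i = x_i·y_{i+1} − x_{i+1}·y_i:
  6, -21, 8, 20  ⇒  2A = 13, A = 6.5.
Then Σ (y_i + y_{i+1})·c_i = 75, so ȳ = 75 / (6·6.5) = 25/13.

25/13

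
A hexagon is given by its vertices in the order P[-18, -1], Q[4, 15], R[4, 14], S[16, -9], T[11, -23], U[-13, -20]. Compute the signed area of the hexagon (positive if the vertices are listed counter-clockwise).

-832.5

P→Q: (-18)(15) − (4)(-1) = -266
Q→R: (4)(14) − (4)(15) = -4
R→S: (4)(-9) − (16)(14) = -260
S→T: (16)(-23) − (11)(-9) = -269
T→U: (11)(-20) − (-13)(-23) = -519
U→P: (-13)(-1) − (-18)(-20) = -347
Σ = -1665
Signed area = Σ/2 = -832.5 (negative ⇒ clockwise traversal).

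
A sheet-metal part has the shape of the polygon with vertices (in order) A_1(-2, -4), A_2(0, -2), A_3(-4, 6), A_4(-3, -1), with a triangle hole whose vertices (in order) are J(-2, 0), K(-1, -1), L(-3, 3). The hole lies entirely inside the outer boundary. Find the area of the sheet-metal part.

Outer boundary:
Σ = (4) + (-8) + (22) + (10) = 28
Area = |Σ|/2 = 14.
Hole:
Apply Gauss's area formula: 2A = Σ (x_i·y_{i+1} − x_{i+1}·y_i), indices taken mod 3.
Σ = (2) + (-6) + (6) = 2
Area = |Σ|/2 = 1.
Net area = 14 − 1 = 13.

13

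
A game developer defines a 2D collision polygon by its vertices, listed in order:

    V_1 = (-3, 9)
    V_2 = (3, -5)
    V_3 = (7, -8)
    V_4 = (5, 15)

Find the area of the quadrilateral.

Apply the surveyor's formula: 2A = Σ (x_i·y_{i+1} − x_{i+1}·y_i), indices taken mod 4.
Σ = (-12) + (11) + (145) + (90) = 234
Area = |Σ|/2 = 117.

117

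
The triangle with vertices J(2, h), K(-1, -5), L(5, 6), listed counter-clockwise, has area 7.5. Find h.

3

Write out the shoelace sum; only the two edges meeting at J involve h:
2·Area = [(5·h − 2·6) + (2·(-5) − (-1)·h)] + 19
       = 6·h + -3 = 15
⇒ h = 3.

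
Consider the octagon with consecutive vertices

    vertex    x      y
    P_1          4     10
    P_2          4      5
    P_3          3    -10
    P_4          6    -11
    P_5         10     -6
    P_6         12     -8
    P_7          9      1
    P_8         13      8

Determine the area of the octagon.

129.5

Apply the shoelace (surveyor's) formula: 2A = Σ (x_i·y_{i+1} − x_{i+1}·y_i), indices taken mod 8.
Σ = (-20) + (-55) + (27) + (74) + (-8) + (84) + (59) + (98) = 259
Area = |Σ|/2 = 129.5.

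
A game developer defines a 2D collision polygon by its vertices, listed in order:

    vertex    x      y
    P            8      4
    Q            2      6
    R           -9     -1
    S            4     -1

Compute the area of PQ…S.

Apply the shoelace (surveyor's) formula: 2A = Σ (x_i·y_{i+1} − x_{i+1}·y_i), indices taken mod 4.
Σ = (40) + (52) + (13) + (24) = 129
Area = |Σ|/2 = 64.5.

64.5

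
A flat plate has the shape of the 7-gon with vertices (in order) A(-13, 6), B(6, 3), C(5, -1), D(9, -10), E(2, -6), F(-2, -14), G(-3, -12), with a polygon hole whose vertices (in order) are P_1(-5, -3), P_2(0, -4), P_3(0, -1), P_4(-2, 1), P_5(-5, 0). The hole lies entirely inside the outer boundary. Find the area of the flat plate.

182.5

Outer boundary:
Apply the shoelace (surveyor's) formula: 2A = Σ (x_i·y_{i+1} − x_{i+1}·y_i), indices taken mod 7.
Σ = (-75) + (-21) + (-41) + (-34) + (-40) + (-18) + (-174) = -403
Area = |Σ|/2 = 201.5.
Hole:
Apply Gauss's area formula: 2A = Σ (x_i·y_{i+1} − x_{i+1}·y_i), indices taken mod 5.
Cross-terms: 20, 0, -2, 5, 15  ⇒  Σ = 38
Area = |Σ|/2 = 19.
Net area = 201.5 − 19 = 182.5.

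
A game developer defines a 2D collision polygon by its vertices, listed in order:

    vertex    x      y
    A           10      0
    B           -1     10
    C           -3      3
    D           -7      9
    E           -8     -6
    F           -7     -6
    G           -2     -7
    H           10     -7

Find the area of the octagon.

216

Apply the shoelace formula: 2A = Σ (x_i·y_{i+1} − x_{i+1}·y_i), indices taken mod 8.
Σ = (100) + (27) + (-6) + (114) + (6) + (37) + (84) + (70) = 432
Area = |Σ|/2 = 216.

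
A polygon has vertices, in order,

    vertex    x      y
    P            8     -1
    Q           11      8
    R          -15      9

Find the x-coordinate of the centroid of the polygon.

4/3

Apply Gauss's area formula. First the cross-terms c_i = x_i·y_{i+1} − x_{i+1}·y_i:
  75, 219, -57  ⇒  2A = 237, A = 118.5.
Then Σ (x_i + x_{i+1})·c_i = 948, so x̄ = 948 / (6·118.5) = 4/3.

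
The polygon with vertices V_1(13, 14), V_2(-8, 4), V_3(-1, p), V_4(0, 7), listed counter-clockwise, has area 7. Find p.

The doubled signed area Σ (x_i y_{i+1} − x_{i+1} y_i) is linear in p.
With p=0 it equals 70; the coefficient of p is -8 (from the two edges through V_3).
So -8·p + 70 = 2·7 = 14 ⇒ p = 7.

7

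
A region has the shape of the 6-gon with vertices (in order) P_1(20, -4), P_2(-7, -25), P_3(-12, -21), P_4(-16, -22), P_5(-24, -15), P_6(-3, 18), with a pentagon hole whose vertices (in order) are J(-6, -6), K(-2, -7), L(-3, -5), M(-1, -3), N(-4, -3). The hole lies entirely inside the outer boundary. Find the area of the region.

923

Outer boundary:
Cross-terms: -528, -153, -72, -288, -477, -348  ⇒  Σ = -1866
Area = |Σ|/2 = 933.
Hole:
Apply Gauss's area formula: 2A = Σ (x_i·y_{i+1} − x_{i+1}·y_i), indices taken mod 5.
Σ = (30) + (-11) + (4) + (-9) + (6) = 20
Area = |Σ|/2 = 10.
Net area = 933 − 10 = 923.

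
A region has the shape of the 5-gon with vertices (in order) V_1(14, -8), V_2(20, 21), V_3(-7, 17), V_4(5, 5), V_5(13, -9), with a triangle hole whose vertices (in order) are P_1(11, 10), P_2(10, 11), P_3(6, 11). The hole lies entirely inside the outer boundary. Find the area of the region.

364.5

Outer boundary:
Apply the shoelace (surveyor's) formula: 2A = Σ (x_i·y_{i+1} − x_{i+1}·y_i), indices taken mod 5.
Σ = (454) + (487) + (-120) + (-110) + (22) = 733
Area = |Σ|/2 = 366.5.
Hole:
Apply Gauss's area formula: 2A = Σ (x_i·y_{i+1} − x_{i+1}·y_i), indices taken mod 3.
Cross-terms: 21, 44, -61  ⇒  Σ = 4
Area = |Σ|/2 = 2.
Net area = 366.5 − 2 = 364.5.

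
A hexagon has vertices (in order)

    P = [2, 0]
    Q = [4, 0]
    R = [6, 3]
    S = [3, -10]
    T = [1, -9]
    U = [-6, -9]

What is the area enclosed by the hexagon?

Apply the shoelace (surveyor's) formula: 2A = Σ (x_i·y_{i+1} − x_{i+1}·y_i), indices taken mod 6.
P→Q: (2)(0) − (4)(0) = 0
Q→R: (4)(3) − (6)(0) = 12
R→S: (6)(-10) − (3)(3) = -69
S→T: (3)(-9) − (1)(-10) = -17
T→U: (1)(-9) − (-6)(-9) = -63
U→P: (-6)(0) − (2)(-9) = 18
Σ = -119
Area = |Σ|/2 = 59.5.

59.5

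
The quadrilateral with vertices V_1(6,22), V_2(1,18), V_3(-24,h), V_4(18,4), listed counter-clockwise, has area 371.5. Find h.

3

Write out the shoelace sum; only the two edges meeting at V_3 involve h:
2·Area = [(1·h − (-24)·18) + ((-24)·4 − 18·h)] + 458
       = -17·h + 794 = 743
⇒ h = 3.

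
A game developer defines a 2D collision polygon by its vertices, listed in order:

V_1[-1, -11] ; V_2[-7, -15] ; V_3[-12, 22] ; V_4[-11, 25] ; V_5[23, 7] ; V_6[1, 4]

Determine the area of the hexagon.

V_1→V_2: (-1)(-15) − (-7)(-11) = -62
V_2→V_3: (-7)(22) − (-12)(-15) = -334
V_3→V_4: (-12)(25) − (-11)(22) = -58
V_4→V_5: (-11)(7) − (23)(25) = -652
V_5→V_6: (23)(4) − (1)(7) = 85
V_6→V_1: (1)(-11) − (-1)(4) = -7
Σ = -1028
Area = |Σ|/2 = 514.

514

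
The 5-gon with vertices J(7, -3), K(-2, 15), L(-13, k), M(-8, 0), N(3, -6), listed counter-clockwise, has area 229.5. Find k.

The doubled signed area Σ (x_i y_{i+1} − x_{i+1} y_i) is linear in k.
With k=0 it equals 375; the coefficient of k is 6 (from the two edges through L).
So 6·k + 375 = 2·229.5 = 459 ⇒ k = 14.

14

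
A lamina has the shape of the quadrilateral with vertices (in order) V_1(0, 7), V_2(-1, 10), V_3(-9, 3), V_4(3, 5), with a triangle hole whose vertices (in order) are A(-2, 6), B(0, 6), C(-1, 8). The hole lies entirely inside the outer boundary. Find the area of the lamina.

28.5

Outer boundary:
Apply the shoelace formula: 2A = Σ (x_i·y_{i+1} − x_{i+1}·y_i), indices taken mod 4.
Σ = (7) + (87) + (-54) + (21) = 61
Area = |Σ|/2 = 30.5.
Hole:
Apply the surveyor's formula: 2A = Σ (x_i·y_{i+1} − x_{i+1}·y_i), indices taken mod 3.
Cross-terms: -12, 6, 10  ⇒  Σ = 4
Area = |Σ|/2 = 2.
Net area = 30.5 − 2 = 28.5.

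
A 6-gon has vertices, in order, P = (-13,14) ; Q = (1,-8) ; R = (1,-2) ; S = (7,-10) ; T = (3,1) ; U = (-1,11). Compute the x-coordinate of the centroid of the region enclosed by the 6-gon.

-601/225

Apply the shoelace formula. First the cross-terms c_i = x_i·y_{i+1} − x_{i+1}·y_i:
  90, 6, 4, 37, 34, 129  ⇒  2A = 300, A = 150.
Then Σ (x_i + x_{i+1})·c_i = -2404, so x̄ = -2404 / (6·150) = -601/225.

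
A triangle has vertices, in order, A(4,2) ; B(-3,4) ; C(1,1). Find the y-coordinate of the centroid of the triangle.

Apply the surveyor's formula. First the cross-terms c_i = x_i·y_{i+1} − x_{i+1}·y_i:
  22, -7, -2  ⇒  2A = 13, A = 6.5.
Then Σ (y_i + y_{i+1})·c_i = 91, so ȳ = 91 / (6·6.5) = 7/3.

7/3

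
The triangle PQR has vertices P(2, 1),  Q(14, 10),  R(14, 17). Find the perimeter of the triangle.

|PQ| = √((12)² + (9)²) = √225 = 15
|QR| = √((0)² + (7)²) = √49 = 7
|RP| = √((-12)² + (-16)²) = √400 = 20
Perimeter = 15 + 7 + 20 = 42.

42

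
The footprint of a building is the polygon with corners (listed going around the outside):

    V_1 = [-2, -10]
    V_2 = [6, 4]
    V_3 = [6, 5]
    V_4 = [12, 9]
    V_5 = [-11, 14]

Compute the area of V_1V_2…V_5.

228.5

Σ = (52) + (6) + (-6) + (267) + (138) = 457
Area = |Σ|/2 = 228.5.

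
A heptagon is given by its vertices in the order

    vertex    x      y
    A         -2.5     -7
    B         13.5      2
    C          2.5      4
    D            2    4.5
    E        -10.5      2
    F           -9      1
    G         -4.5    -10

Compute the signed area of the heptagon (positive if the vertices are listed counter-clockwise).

Σ = (89.5) + (49) + (3.25) + (51.25) + (7.5) + (94.5) + (6.5) = 301.5
Signed area = Σ/2 = 150.75 (positive ⇒ counter-clockwise traversal).

150.75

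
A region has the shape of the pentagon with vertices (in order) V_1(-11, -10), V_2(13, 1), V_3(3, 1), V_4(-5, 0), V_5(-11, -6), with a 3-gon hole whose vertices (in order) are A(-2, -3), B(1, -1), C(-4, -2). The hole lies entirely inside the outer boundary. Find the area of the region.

100.5

Outer boundary:
Σ = (119) + (10) + (5) + (30) + (44) = 208
Area = |Σ|/2 = 104.
Hole:
Apply Gauss's area formula: 2A = Σ (x_i·y_{i+1} − x_{i+1}·y_i), indices taken mod 3.
A→B: (-2)(-1) − (1)(-3) = 5
B→C: (1)(-2) − (-4)(-1) = -6
C→A: (-4)(-3) − (-2)(-2) = 8
Σ = 7
Area = |Σ|/2 = 3.5.
Net area = 104 − 3.5 = 100.5.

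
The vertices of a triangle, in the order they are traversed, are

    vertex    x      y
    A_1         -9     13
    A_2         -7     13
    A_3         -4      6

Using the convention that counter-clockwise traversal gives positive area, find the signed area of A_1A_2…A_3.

Apply the shoelace formula: 2A = Σ (x_i·y_{i+1} − x_{i+1}·y_i), indices taken mod 3.
Σ = (-26) + (10) + (2) = -14
Signed area = Σ/2 = -7 (negative ⇒ clockwise traversal).

-7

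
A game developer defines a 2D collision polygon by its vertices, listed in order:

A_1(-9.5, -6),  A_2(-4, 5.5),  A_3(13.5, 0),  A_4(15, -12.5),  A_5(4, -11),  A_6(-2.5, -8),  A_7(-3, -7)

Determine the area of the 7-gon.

274.375

A_1→A_2: (-9.5)(5.5) − (-4)(-6) = -76.25
A_2→A_3: (-4)(0) − (13.5)(5.5) = -74.25
A_3→A_4: (13.5)(-12.5) − (15)(0) = -168.75
A_4→A_5: (15)(-11) − (4)(-12.5) = -115
A_5→A_6: (4)(-8) − (-2.5)(-11) = -59.5
A_6→A_7: (-2.5)(-7) − (-3)(-8) = -6.5
A_7→A_1: (-3)(-6) − (-9.5)(-7) = -48.5
Σ = -548.75
Area = |Σ|/2 = 274.375.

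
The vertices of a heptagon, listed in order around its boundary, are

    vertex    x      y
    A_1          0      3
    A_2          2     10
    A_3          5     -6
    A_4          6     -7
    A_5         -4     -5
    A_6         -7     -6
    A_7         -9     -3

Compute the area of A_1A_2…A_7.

Σ = (-6) + (-62) + (1) + (-58) + (-11) + (-33) + (-27) = -196
Area = |Σ|/2 = 98.

98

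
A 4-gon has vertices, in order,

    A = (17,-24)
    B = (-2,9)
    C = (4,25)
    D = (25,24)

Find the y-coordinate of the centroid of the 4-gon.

1690/253

Apply the shoelace (surveyor's) formula. First the cross-terms c_i = x_i·y_{i+1} − x_{i+1}·y_i:
  105, -86, -529, -1008  ⇒  2A = -1518, A = -759.
Then Σ (y_i + y_{i+1})·c_i = -30420, so ȳ = -30420 / (6·(-759)) = 1690/253.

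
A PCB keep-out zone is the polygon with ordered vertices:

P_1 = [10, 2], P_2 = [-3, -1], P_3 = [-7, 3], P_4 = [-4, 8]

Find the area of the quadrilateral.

Σ = (-4) + (-16) + (-44) + (-88) = -152
Area = |Σ|/2 = 76.

76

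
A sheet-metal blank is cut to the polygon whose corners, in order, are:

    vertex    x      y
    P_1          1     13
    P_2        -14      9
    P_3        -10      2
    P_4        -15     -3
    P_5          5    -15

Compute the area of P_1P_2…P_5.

316.5

Apply the shoelace (surveyor's) formula: 2A = Σ (x_i·y_{i+1} − x_{i+1}·y_i), indices taken mod 5.
Cross-terms: 191, 62, 60, 240, 80  ⇒  Σ = 633
Area = |Σ|/2 = 316.5.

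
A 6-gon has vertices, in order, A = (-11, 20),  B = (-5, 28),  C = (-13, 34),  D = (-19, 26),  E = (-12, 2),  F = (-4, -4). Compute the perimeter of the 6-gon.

90

|AB| = √((6)² + (8)²) = √100 = 10
|BC| = √((-8)² + (6)²) = √100 = 10
|CD| = √((-6)² + (-8)²) = √100 = 10
|DE| = √((7)² + (-24)²) = √625 = 25
|EF| = √((8)² + (-6)²) = √100 = 10
|FA| = √((-7)² + (24)²) = √625 = 25
Perimeter = 10 + 10 + 10 + 25 + 10 + 25 = 90.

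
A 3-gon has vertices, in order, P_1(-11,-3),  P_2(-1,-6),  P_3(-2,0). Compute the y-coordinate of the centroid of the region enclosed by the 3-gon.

Apply the shoelace formula. First the cross-terms c_i = x_i·y_{i+1} − x_{i+1}·y_i:
  63, -12, 6  ⇒  2A = 57, A = 28.5.
Then Σ (y_i + y_{i+1})·c_i = -513, so ȳ = -513 / (6·28.5) = -3.

-3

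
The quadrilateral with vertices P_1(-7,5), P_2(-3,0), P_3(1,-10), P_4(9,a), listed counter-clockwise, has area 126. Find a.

9

The doubled signed area Σ (x_i y_{i+1} − x_{i+1} y_i) is linear in a.
With a=0 it equals 180; the coefficient of a is 8 (from the two edges through P_4).
So 8·a + 180 = 2·126 = 252 ⇒ a = 9.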